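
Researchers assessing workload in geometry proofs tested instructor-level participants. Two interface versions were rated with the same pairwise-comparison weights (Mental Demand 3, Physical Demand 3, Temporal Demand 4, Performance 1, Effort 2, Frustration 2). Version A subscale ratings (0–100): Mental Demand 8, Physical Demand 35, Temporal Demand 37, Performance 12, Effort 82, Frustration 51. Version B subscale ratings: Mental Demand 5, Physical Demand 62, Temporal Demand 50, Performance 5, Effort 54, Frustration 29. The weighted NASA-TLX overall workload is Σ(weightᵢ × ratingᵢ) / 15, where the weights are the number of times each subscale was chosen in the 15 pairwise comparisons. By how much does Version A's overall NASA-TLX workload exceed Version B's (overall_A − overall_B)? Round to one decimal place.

Version A weighted sum = 3·8 + 3·35 + 4·37 + 1·12 + 2·82 + 2·51 = 24 + 105 + 148 + 12 + 164 + 102 = 555; overall_A = 555/15 = 37.0000.
Version B weighted sum = 3·5 + 3·62 + 4·50 + 1·5 + 2·54 + 2·29 = 15 + 186 + 200 + 5 + 108 + 58 = 572; overall_B = 572/15 = 38.1333.
Difference = 37.0000 − 38.1333 = -1.1333 ≈ -1.1.

-1.1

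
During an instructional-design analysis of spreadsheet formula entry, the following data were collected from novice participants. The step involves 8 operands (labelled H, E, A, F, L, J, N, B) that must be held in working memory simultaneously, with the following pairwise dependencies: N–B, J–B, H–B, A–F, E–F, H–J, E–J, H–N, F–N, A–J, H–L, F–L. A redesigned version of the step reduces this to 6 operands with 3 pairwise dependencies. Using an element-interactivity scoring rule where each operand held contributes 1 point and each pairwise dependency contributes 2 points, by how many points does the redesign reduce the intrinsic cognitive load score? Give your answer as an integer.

Original: 8 × 1 + 12 × 2 = 8 + 24 = 32.
Redesigned: 6 × 1 + 3 × 2 = 6 + 6 = 12.
Reduction = 32 − 12 = 20.

20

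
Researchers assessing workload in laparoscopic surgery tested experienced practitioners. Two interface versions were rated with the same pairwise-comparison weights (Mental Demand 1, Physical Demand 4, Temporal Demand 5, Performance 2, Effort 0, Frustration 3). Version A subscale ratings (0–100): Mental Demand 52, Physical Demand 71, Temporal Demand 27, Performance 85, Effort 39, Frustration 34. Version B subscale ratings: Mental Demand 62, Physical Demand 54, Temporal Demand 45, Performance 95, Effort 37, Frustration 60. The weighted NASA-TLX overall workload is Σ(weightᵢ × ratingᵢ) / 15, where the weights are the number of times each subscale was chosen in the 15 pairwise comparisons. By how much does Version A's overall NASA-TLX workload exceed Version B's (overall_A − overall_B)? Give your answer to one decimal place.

-8.7

Version A weighted sum = 1·52 + 4·71 + 5·27 + 2·85 + 0·39 + 3·34 = 52 + 284 + 135 + 170 + 0 + 102 = 743; overall_A = 743/15 = 49.5333.
Version B weighted sum = 1·62 + 4·54 + 5·45 + 2·95 + 0·37 + 3·60 = 62 + 216 + 225 + 190 + 0 + 180 = 873; overall_B = 873/15 = 58.2000.
Difference = 49.5333 − 58.2000 = -8.6667 ≈ -8.7.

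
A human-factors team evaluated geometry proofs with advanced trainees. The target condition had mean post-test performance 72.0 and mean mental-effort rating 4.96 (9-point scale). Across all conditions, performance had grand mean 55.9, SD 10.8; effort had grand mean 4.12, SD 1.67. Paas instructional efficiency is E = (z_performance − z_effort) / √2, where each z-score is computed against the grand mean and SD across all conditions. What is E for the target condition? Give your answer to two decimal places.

0.70

z_performance = (72.0 − 55.9) / 10.8 = 16.1000 / 10.8 = 1.4907.
z_effort = (4.96 − 4.12) / 1.67 = 0.8400 / 1.67 = 0.5030.
z_P − z_E = 1.4907 − 0.5030 = 0.9877.
E = 0.9877 / √2 = 0.9877 / 1.41421 = 0.6984 ≈ 0.70.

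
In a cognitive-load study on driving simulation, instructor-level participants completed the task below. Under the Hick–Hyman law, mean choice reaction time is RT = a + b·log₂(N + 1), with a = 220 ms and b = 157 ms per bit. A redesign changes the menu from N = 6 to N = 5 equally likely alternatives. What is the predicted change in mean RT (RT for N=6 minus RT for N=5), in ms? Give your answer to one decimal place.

RT(6) = 220 + 157·log₂(7) = 220 + 157·2.8074 = 660.7618 ms.
RT(5) = 220 + 157·log₂(6) = 220 + 157·2.5850 = 625.8450 ms.
Difference = 660.7618 − 625.8450 = 34.9168 ≈ 34.9 ms.

34.9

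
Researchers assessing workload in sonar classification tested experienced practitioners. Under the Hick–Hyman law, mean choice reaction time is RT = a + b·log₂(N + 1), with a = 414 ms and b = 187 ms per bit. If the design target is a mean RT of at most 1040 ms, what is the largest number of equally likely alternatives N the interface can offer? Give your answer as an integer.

Set 414 + 187·log₂(N + 1) ≤ 1040.
log₂(N + 1) ≤ (1040 − 414) / 187 = 3.3476.
N + 1 ≤ 2^3.3476 = 10.1795.
N ≤ 9.1795, so the largest integer N is 9.

9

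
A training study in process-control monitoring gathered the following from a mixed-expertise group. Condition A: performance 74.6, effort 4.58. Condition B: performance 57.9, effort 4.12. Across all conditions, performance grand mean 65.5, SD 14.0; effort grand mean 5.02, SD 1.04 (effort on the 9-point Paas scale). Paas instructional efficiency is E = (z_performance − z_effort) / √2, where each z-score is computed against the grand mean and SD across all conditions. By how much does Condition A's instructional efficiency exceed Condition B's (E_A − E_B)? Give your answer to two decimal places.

Condition A: z_P = (74.6 − 65.5)/14.0 = 0.6500; z_E = (4.58 − 5.02)/1.04 = -0.4231; E_A = (0.6500 − (-0.4231))/√2 = 0.7588.
Condition B: z_P = (57.9 − 65.5)/14.0 = -0.5429; z_E = (4.12 − 5.02)/1.04 = -0.8654; E_B = (-0.5429 − (-0.8654))/√2 = 0.2280.
E_A − E_B = 0.7588 − 0.2280 = 0.5308 ≈ 0.53.

0.53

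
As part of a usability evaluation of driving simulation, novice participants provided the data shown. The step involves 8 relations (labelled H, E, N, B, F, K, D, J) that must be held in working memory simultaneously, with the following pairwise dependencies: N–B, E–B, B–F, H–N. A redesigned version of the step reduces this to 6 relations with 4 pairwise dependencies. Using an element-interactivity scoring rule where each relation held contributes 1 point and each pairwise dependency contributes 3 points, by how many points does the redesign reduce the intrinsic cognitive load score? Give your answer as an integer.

2

Original: 8 × 1 + 4 × 3 = 8 + 12 = 20.
Redesigned: 6 × 1 + 4 × 3 = 6 + 12 = 18.
Reduction = 20 − 18 = 2.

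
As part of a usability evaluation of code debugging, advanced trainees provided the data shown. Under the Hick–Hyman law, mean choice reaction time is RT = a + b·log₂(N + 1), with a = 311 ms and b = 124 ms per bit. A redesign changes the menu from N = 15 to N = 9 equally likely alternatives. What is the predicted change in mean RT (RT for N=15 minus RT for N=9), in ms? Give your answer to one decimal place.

RT(15) = 311 + 124·log₂(16) = 311 + 124·4.0000 = 807.0000 ms.
RT(9) = 311 + 124·log₂(10) = 311 + 124·3.3219 = 722.9156 ms.
Difference = 807.0000 − 722.9156 = 84.0844 ≈ 84.1 ms.

84.1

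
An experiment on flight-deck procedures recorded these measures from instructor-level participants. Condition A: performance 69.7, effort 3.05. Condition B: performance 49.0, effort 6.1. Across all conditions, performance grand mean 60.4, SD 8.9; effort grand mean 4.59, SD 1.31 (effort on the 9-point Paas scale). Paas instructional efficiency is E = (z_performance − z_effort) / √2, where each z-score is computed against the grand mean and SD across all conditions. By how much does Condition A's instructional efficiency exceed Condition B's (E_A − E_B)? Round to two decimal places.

Condition A: z_P = (69.7 − 60.4)/8.9 = 1.0449; z_E = (3.05 − 4.59)/1.31 = -1.1756; E_A = (1.0449 − (-1.1756))/√2 = 1.5701.
Condition B: z_P = (49.0 − 60.4)/8.9 = -1.2809; z_E = (6.1 − 4.59)/1.31 = 1.1527; E_B = (-1.2809 − 1.1527)/√2 = -1.7208.
E_A − E_B = 1.5701 − (-1.7208) = 3.2909 ≈ 3.29.

3.29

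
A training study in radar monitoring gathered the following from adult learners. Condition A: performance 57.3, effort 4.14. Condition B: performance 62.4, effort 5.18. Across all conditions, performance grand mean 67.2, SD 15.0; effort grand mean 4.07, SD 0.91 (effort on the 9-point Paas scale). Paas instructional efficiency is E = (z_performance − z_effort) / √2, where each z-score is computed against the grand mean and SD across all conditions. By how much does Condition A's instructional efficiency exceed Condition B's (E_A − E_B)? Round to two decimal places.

0.57

Condition A: z_P = (57.3 − 67.2)/15.0 = -0.6600; z_E = (4.14 − 4.07)/0.91 = 0.0769; E_A = (-0.6600 − 0.0769)/√2 = -0.5211.
Condition B: z_P = (62.4 − 67.2)/15.0 = -0.3200; z_E = (5.18 − 4.07)/0.91 = 1.2198; E_B = (-0.3200 − 1.2198)/√2 = -1.0888.
E_A − E_B = -0.5211 − (-1.0888) = 0.5677 ≈ 0.57.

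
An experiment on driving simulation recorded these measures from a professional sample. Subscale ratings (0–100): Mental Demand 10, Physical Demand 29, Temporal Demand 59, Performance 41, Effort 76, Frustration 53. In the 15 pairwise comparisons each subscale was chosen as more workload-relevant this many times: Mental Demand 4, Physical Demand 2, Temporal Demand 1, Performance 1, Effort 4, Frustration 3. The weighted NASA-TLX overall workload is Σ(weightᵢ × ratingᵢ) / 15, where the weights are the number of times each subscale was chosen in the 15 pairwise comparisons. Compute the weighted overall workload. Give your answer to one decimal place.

44.1

The tallies are the weights (they sum to 15).
Weighted sum = 4·10 + 2·29 + 1·59 + 1·41 + 4·76 + 3·53
            = 40 + 58 + 59 + 41 + 304 + 159 = 661.
Overall workload = 661 / 15 = 44.0667 ≈ 44.1.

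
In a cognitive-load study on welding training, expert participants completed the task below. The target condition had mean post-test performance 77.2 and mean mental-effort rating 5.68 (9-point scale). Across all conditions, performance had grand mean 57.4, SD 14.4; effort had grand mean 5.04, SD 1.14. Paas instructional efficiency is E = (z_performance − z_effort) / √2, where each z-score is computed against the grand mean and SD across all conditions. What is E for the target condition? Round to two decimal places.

z_performance = (77.2 − 57.4) / 14.4 = 19.8000 / 14.4 = 1.3750.
z_effort = (5.68 − 5.04) / 1.14 = 0.6400 / 1.14 = 0.5614.
z_P − z_E = 1.3750 − 0.5614 = 0.8136.
E = 0.8136 / √2 = 0.8136 / 1.41421 = 0.5753 ≈ 0.58.

0.58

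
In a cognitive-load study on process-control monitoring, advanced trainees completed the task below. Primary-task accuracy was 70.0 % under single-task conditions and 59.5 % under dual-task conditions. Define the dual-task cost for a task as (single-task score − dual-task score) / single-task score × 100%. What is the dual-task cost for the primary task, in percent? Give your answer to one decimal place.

Cost = (70.0 − 59.5) / 70.0 × 100%
     = 10.5000 / 70.0 × 100% = 15.0000%.
≈ 15.0%.

15.0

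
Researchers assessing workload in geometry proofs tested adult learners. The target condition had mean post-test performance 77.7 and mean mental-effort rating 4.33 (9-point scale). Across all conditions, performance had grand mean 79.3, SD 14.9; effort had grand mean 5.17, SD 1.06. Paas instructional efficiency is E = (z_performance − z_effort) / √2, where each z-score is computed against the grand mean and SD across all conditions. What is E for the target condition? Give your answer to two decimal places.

z_performance = (77.7 − 79.3) / 14.9 = -1.6000 / 14.9 = -0.1074.
z_effort = (4.33 − 5.17) / 1.06 = -0.8400 / 1.06 = -0.7925.
z_P − z_E = -0.1074 − (-0.7925) = 0.6851.
E = 0.6851 / √2 = 0.6851 / 1.41421 = 0.4844 ≈ 0.48.

0.48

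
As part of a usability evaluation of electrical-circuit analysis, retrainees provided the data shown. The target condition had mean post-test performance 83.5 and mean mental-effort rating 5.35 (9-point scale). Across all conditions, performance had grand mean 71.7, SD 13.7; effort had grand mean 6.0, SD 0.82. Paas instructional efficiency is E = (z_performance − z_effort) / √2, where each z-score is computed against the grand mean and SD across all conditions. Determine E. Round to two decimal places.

1.17

z_performance = (83.5 − 71.7) / 13.7 = 11.8000 / 13.7 = 0.8613.
z_effort = (5.35 − 6.0) / 0.82 = -0.6500 / 0.82 = -0.7927.
z_P − z_E = 0.8613 − (-0.7927) = 1.6540.
E = 1.6540 / √2 = 1.6540 / 1.41421 = 1.1696 ≈ 1.17.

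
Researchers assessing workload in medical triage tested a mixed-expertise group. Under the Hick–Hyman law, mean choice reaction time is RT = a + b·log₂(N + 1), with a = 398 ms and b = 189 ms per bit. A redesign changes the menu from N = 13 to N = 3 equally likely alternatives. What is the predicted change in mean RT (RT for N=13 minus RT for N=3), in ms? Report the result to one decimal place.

RT(13) = 398 + 189·log₂(14) = 398 + 189·3.8074 = 1117.5986 ms.
RT(3) = 398 + 189·log₂(4) = 398 + 189·2.0000 = 776.0000 ms.
Difference = 1117.5986 − 776.0000 = 341.5986 ≈ 341.6 ms.

341.6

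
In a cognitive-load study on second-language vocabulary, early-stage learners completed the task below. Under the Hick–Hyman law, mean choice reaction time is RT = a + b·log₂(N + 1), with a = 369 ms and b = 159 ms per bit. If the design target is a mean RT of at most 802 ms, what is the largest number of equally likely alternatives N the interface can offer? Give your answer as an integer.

Set 369 + 159·log₂(N + 1) ≤ 802.
log₂(N + 1) ≤ (802 − 369) / 159 = 2.7233.
N + 1 ≤ 2^2.7233 = 6.6038.
N ≤ 5.6038, so the largest integer N is 5.

5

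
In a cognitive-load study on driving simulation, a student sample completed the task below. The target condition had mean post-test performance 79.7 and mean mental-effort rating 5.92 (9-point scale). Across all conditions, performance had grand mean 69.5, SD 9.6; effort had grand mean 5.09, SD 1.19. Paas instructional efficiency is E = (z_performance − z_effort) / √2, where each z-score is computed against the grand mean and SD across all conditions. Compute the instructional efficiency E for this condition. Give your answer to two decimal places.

0.26

z_performance = (79.7 − 69.5) / 9.6 = 10.2000 / 9.6 = 1.0625.
z_effort = (5.92 − 5.09) / 1.19 = 0.8300 / 1.19 = 0.6975.
z_P − z_E = 1.0625 − 0.6975 = 0.3650.
E = 0.3650 / √2 = 0.3650 / 1.41421 = 0.2581 ≈ 0.26.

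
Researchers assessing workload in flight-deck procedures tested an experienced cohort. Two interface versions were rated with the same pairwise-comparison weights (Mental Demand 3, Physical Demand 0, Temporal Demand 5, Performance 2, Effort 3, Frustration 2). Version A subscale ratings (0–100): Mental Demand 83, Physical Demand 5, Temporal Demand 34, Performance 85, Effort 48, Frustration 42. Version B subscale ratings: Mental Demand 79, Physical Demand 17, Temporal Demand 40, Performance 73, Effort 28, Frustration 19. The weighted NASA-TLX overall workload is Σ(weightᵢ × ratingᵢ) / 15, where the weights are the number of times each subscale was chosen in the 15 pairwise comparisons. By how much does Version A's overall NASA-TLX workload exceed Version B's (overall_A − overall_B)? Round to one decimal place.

Version A weighted sum = 3·83 + 0·5 + 5·34 + 2·85 + 3·48 + 2·42 = 249 + 0 + 170 + 170 + 144 + 84 = 817; overall_A = 817/15 = 54.4667.
Version B weighted sum = 3·79 + 0·17 + 5·40 + 2·73 + 3·28 + 2·19 = 237 + 0 + 200 + 146 + 84 + 38 = 705; overall_B = 705/15 = 47.0000.
Difference = 54.4667 − 47.0000 = 7.4667 ≈ 7.5.

7.5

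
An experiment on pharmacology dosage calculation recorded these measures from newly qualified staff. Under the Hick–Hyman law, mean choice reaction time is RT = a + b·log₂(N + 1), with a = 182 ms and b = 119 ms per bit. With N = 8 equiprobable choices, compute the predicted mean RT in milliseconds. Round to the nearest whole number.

log₂(8 + 1) = log₂(9) = 3.1699.
RT = 182 + 119 × 3.1699 = 182 + 377.2181 = 559.2181 ms.
≈ 559 ms.

559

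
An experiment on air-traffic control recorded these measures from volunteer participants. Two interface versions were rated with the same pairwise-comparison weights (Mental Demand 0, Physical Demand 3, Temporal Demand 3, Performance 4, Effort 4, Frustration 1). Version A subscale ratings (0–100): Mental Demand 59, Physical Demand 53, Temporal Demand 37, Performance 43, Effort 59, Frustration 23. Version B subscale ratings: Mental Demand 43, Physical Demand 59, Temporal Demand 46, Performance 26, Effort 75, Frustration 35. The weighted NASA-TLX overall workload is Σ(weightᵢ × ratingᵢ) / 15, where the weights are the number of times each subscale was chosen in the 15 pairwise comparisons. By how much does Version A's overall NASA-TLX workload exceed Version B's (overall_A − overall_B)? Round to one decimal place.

-3.5

Version A weighted sum = 0·59 + 3·53 + 3·37 + 4·43 + 4·59 + 1·23 = 0 + 159 + 111 + 172 + 236 + 23 = 701; overall_A = 701/15 = 46.7333.
Version B weighted sum = 0·43 + 3·59 + 3·46 + 4·26 + 4·75 + 1·35 = 0 + 177 + 138 + 104 + 300 + 35 = 754; overall_B = 754/15 = 50.2667.
Difference = 46.7333 − 50.2667 = -3.5334 ≈ -3.5.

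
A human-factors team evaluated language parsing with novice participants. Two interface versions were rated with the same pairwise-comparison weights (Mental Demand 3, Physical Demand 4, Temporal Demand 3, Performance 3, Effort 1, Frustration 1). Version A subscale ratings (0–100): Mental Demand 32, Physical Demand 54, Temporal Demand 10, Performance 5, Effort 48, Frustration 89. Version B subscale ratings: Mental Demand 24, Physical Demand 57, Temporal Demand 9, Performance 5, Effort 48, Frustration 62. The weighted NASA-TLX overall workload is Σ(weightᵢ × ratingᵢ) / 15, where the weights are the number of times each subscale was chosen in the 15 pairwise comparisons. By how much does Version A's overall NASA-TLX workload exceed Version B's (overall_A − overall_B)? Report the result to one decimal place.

2.8

Version A weighted sum = 3·32 + 4·54 + 3·10 + 3·5 + 1·48 + 1·89 = 96 + 216 + 30 + 15 + 48 + 89 = 494; overall_A = 494/15 = 32.9333.
Version B weighted sum = 3·24 + 4·57 + 3·9 + 3·5 + 1·48 + 1·62 = 72 + 228 + 27 + 15 + 48 + 62 = 452; overall_B = 452/15 = 30.1333.
Difference = 32.9333 − 30.1333 = 2.8000 ≈ 2.8.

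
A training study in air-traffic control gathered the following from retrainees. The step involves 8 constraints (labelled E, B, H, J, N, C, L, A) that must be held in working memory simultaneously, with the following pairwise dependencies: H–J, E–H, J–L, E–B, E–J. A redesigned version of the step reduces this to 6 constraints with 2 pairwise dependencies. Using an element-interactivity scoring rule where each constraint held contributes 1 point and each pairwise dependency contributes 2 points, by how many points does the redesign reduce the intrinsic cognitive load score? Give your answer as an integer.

Original: 8 × 1 + 5 × 2 = 8 + 10 = 18.
Redesigned: 6 × 1 + 2 × 2 = 6 + 4 = 10.
Reduction = 18 − 10 = 8.

8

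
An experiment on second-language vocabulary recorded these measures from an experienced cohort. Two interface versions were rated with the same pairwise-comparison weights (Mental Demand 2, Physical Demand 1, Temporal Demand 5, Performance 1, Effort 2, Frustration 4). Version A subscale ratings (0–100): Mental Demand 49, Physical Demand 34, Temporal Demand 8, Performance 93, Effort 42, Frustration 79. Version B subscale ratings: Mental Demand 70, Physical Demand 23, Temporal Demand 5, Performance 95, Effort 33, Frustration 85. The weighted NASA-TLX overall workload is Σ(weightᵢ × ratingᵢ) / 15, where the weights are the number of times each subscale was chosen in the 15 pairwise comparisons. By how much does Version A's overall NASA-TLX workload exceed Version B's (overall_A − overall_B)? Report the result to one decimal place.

-1.6

Version A weighted sum = 2·49 + 1·34 + 5·8 + 1·93 + 2·42 + 4·79 = 98 + 34 + 40 + 93 + 84 + 316 = 665; overall_A = 665/15 = 44.3333.
Version B weighted sum = 2·70 + 1·23 + 5·5 + 1·95 + 2·33 + 4·85 = 140 + 23 + 25 + 95 + 66 + 340 = 689; overall_B = 689/15 = 45.9333.
Difference = 44.3333 − 45.9333 = -1.6000 ≈ -1.6.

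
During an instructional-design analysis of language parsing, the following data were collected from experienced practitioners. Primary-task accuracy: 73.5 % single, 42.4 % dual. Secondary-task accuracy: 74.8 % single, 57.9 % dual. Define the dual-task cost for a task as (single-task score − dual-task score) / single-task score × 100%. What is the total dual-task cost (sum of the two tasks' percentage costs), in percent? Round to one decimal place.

Primary cost = (73.5 − 42.4) / 73.5 × 100% = 42.3129%.
Secondary cost = (74.8 − 57.9) / 74.8 × 100% = 22.5936%.
Total = 42.3129% + 22.5936% = 64.9065% ≈ 64.9%.

64.9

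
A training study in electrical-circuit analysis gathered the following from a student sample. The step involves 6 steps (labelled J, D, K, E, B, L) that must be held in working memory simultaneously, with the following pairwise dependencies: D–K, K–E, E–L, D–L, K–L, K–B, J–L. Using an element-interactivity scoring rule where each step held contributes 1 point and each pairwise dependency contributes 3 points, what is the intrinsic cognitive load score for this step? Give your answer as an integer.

27

Count of steps held simultaneously: 6.
Count of pairwise dependencies listed: 7.
Element contribution: 6 × 1 = 6.
Interaction contribution: 7 × 3 = 21.
Intrinsic load = 6 + 21 = 27.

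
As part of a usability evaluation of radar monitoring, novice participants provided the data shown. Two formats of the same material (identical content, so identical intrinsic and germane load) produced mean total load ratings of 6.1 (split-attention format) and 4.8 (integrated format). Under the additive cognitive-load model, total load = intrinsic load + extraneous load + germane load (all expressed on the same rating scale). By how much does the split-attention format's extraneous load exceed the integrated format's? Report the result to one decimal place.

1.3

Intrinsic and germane load are equal across formats, so the difference in total load equals the difference in extraneous load.
Extraneous-load difference = 6.1 − 4.8 = 1.3.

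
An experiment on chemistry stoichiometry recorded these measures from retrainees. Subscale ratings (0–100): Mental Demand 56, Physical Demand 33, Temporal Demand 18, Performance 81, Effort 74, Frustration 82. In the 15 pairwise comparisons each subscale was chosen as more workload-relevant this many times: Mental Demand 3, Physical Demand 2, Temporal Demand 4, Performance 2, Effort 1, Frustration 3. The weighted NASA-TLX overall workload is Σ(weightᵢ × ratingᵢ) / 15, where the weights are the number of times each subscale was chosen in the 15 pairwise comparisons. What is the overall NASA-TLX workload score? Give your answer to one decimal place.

52.5

The tallies are the weights (they sum to 15).
Weighted sum = 3·56 + 2·33 + 4·18 + 2·81 + 1·74 + 3·82
            = 168 + 66 + 72 + 162 + 74 + 246 = 788.
Overall workload = 788 / 15 = 52.5333 ≈ 52.5.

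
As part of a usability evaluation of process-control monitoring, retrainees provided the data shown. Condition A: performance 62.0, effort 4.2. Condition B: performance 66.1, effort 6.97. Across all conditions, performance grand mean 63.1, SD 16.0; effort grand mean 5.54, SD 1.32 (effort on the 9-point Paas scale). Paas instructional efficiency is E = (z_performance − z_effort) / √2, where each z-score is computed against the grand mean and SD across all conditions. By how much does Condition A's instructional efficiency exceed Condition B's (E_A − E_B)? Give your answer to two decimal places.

1.30

Condition A: z_P = (62.0 − 63.1)/16.0 = -0.0688; z_E = (4.2 − 5.54)/1.32 = -1.0152; E_A = (-0.0688 − (-1.0152))/√2 = 0.6692.
Condition B: z_P = (66.1 − 63.1)/16.0 = 0.1875; z_E = (6.97 − 5.54)/1.32 = 1.0833; E_B = (0.1875 − 1.0833)/√2 = -0.6334.
E_A − E_B = 0.6692 − (-0.6334) = 1.3026 ≈ 1.30.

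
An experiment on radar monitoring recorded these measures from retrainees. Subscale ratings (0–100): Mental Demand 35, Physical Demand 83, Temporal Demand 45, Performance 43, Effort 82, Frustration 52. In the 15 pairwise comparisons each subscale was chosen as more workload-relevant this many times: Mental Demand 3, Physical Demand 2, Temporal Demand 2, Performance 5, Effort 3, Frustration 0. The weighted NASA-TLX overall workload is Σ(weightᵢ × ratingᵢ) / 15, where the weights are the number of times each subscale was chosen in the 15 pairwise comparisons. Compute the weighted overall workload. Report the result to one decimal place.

54.8

The tallies are the weights (they sum to 15).
Weighted sum = 3·35 + 2·83 + 2·45 + 5·43 + 3·82 + 0·52
            = 105 + 166 + 90 + 215 + 246 + 0 = 822.
Overall workload = 822 / 15 = 54.8000 ≈ 54.8.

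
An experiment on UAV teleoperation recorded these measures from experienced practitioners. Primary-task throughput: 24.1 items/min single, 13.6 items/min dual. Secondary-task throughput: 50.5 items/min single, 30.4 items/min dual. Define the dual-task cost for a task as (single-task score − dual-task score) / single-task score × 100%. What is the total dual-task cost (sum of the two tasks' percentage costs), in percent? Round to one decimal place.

Primary cost = (24.1 − 13.6) / 24.1 × 100% = 43.5685%.
Secondary cost = (50.5 − 30.4) / 50.5 × 100% = 39.8020%.
Total = 43.5685% + 39.8020% = 83.3705% ≈ 83.4%.

83.4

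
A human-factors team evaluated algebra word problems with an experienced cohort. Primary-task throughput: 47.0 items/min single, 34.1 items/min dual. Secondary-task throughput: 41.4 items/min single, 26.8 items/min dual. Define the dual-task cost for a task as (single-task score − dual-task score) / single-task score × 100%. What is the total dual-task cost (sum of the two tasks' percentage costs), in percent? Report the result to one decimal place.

62.7

Primary cost = (47.0 − 34.1) / 47.0 × 100% = 27.4468%.
Secondary cost = (41.4 − 26.8) / 41.4 × 100% = 35.2657%.
Total = 27.4468% + 35.2657% = 62.7125% ≈ 62.7%.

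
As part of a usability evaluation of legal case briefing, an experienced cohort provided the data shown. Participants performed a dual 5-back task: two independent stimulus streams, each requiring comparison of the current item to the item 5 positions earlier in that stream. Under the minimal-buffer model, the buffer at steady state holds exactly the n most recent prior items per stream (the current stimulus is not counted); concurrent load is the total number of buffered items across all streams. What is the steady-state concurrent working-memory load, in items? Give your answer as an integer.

10

Each stream's buffer holds its 5 most recent prior items.
Two independent streams: 2 × 5 = 10 buffered items at steady state.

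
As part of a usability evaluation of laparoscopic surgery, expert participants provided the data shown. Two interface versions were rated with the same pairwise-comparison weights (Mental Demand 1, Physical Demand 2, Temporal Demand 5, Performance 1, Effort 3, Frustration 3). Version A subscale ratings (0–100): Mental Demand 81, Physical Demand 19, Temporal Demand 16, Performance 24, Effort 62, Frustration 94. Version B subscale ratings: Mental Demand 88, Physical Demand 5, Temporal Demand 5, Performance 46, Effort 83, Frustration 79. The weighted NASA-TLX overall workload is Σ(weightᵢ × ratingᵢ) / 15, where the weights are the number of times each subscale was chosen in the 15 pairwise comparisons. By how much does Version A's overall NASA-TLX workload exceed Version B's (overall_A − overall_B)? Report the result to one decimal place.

Version A weighted sum = 1·81 + 2·19 + 5·16 + 1·24 + 3·62 + 3·94 = 81 + 38 + 80 + 24 + 186 + 282 = 691; overall_A = 691/15 = 46.0667.
Version B weighted sum = 1·88 + 2·5 + 5·5 + 1·46 + 3·83 + 3·79 = 88 + 10 + 25 + 46 + 249 + 237 = 655; overall_B = 655/15 = 43.6667.
Difference = 46.0667 − 43.6667 = 2.4000 ≈ 2.4.

2.4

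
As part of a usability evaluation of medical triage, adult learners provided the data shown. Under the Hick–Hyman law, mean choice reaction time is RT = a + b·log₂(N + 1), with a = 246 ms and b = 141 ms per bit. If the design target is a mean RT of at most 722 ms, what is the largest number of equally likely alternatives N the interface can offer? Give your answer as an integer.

Set 246 + 141·log₂(N + 1) ≤ 722.
log₂(N + 1) ≤ (722 − 246) / 141 = 3.3759.
N + 1 ≤ 2^3.3759 = 10.3812.
N ≤ 9.3812, so the largest integer N is 9.

9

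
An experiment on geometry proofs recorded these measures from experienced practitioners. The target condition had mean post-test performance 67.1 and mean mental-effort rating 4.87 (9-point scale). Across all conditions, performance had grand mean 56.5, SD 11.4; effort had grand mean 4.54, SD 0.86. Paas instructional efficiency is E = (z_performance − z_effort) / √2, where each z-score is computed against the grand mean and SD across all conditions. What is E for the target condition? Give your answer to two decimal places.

0.39

z_performance = (67.1 − 56.5) / 11.4 = 10.6000 / 11.4 = 0.9298.
z_effort = (4.87 − 4.54) / 0.86 = 0.3300 / 0.86 = 0.3837.
z_P − z_E = 0.9298 − 0.3837 = 0.5461.
E = 0.5461 / √2 = 0.5461 / 1.41421 = 0.3862 ≈ 0.39.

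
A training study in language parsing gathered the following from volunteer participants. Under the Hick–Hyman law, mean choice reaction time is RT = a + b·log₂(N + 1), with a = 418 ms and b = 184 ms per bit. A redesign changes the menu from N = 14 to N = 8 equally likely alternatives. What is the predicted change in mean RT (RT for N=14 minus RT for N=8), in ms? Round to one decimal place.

135.6

RT(14) = 418 + 184·log₂(15) = 418 + 184·3.9069 = 1136.8696 ms.
RT(8) = 418 + 184·log₂(9) = 418 + 184·3.1699 = 1001.2616 ms.
Difference = 1136.8696 − 1001.2616 = 135.6080 ≈ 135.6 ms.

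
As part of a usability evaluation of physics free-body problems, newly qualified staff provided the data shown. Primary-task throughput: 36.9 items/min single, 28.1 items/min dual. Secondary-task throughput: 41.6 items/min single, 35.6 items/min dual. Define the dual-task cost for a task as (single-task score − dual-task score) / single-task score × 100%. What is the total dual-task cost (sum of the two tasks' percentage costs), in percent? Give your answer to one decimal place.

38.3

Primary cost = (36.9 − 28.1) / 36.9 × 100% = 23.8482%.
Secondary cost = (41.6 − 35.6) / 41.6 × 100% = 14.4231%.
Total = 23.8482% + 14.4231% = 38.2713% ≈ 38.3%.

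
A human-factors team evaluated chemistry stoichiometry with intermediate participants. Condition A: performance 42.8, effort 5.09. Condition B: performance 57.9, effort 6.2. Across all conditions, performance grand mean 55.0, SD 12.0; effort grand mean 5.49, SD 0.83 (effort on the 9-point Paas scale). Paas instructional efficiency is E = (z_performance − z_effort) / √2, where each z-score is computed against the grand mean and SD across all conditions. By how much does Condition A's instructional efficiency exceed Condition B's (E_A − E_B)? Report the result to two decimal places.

Condition A: z_P = (42.8 − 55.0)/12.0 = -1.0167; z_E = (5.09 − 5.49)/0.83 = -0.4819; E_A = (-1.0167 − (-0.4819))/√2 = -0.3782.
Condition B: z_P = (57.9 − 55.0)/12.0 = 0.2417; z_E = (6.2 − 5.49)/0.83 = 0.8554; E_B = (0.2417 − 0.8554)/√2 = -0.4340.
E_A − E_B = -0.3782 − (-0.4340) = 0.0558 ≈ 0.06.

0.06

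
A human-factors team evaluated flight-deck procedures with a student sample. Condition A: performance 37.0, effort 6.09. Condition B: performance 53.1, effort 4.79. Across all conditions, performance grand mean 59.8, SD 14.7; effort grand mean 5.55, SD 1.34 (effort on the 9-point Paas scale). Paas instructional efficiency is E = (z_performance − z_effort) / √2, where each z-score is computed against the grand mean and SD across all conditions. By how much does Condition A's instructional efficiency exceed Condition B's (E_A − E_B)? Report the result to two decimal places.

-1.46

Condition A: z_P = (37.0 − 59.8)/14.7 = -1.5510; z_E = (6.09 − 5.55)/1.34 = 0.4030; E_A = (-1.5510 − 0.4030)/√2 = -1.3817.
Condition B: z_P = (53.1 − 59.8)/14.7 = -0.4558; z_E = (4.79 − 5.55)/1.34 = -0.5672; E_B = (-0.4558 − (-0.5672))/√2 = 0.0788.
E_A − E_B = -1.3817 − 0.0788 = -1.4605 ≈ -1.46.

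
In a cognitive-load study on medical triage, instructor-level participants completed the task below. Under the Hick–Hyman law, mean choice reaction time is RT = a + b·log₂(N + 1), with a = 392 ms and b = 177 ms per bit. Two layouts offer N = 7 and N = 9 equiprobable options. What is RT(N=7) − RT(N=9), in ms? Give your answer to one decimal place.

-57.0

RT(7) = 392 + 177·log₂(8) = 392 + 177·3.0000 = 923.0000 ms.
RT(9) = 392 + 177·log₂(10) = 392 + 177·3.3219 = 979.9763 ms.
Difference = 923.0000 − 979.9763 = -56.9763 ≈ -57.0 ms.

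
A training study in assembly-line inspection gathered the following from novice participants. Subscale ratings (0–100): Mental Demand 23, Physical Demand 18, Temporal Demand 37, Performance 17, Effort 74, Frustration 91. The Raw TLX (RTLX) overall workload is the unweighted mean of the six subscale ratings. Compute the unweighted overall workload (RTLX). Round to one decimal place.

43.3

Sum of ratings = 23 + 18 + 37 + 17 + 74 + 91 = 260.
RTLX = 260 / 6 = 43.3333 ≈ 43.3.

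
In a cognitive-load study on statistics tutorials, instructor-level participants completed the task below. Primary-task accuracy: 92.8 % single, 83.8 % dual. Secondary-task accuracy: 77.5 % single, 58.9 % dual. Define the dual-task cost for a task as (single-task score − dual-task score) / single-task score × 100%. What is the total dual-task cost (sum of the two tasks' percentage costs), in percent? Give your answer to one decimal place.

33.7

Primary cost = (92.8 − 83.8) / 92.8 × 100% = 9.6983%.
Secondary cost = (77.5 − 58.9) / 77.5 × 100% = 24.0000%.
Total = 9.6983% + 24.0000% = 33.6983% ≈ 33.7%.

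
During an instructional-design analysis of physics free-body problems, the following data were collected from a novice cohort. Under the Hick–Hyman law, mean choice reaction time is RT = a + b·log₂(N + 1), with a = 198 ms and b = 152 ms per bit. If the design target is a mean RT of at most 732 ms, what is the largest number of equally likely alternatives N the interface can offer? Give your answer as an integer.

10

Set 198 + 152·log₂(N + 1) ≤ 732.
log₂(N + 1) ≤ (732 − 198) / 152 = 3.5132.
N + 1 ≤ 2^3.5132 = 11.4177.
N ≤ 10.4177, so the largest integer N is 10.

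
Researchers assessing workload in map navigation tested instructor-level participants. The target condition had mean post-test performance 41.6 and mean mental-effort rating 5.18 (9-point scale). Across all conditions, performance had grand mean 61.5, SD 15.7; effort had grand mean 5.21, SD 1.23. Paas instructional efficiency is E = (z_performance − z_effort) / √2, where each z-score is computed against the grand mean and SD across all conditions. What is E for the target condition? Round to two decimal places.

z_performance = (41.6 − 61.5) / 15.7 = -19.9000 / 15.7 = -1.2675.
z_effort = (5.18 − 5.21) / 1.23 = -0.0300 / 1.23 = -0.0244.
z_P − z_E = -1.2675 − (-0.0244) = -1.2431.
E = -1.2431 / √2 = -1.2431 / 1.41421 = -0.8790 ≈ -0.88.

-0.88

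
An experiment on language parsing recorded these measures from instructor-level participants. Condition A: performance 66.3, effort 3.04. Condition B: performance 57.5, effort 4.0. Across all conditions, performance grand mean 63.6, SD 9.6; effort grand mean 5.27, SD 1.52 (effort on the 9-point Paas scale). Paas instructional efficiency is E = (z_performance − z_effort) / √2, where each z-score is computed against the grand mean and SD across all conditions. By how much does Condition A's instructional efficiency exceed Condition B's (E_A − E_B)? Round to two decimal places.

1.09

Condition A: z_P = (66.3 − 63.6)/9.6 = 0.2812; z_E = (3.04 − 5.27)/1.52 = -1.4671; E_A = (0.2812 − (-1.4671))/√2 = 1.2362.
Condition B: z_P = (57.5 − 63.6)/9.6 = -0.6354; z_E = (4.0 − 5.27)/1.52 = -0.8355; E_B = (-0.6354 − (-0.8355))/√2 = 0.1415.
E_A − E_B = 1.2362 − 0.1415 = 1.0947 ≈ 1.09.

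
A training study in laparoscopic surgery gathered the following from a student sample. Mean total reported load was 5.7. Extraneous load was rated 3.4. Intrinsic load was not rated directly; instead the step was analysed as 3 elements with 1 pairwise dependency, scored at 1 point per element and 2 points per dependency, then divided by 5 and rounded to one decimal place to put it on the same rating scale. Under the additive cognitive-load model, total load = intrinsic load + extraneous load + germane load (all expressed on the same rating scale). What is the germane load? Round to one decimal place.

1.3

Intrinsic (element-interactivity): (3 × 1 + 1 × 2) / 5 = 5 / 5 = 1.0000 → 1.0.
germane load = total − intrinsic − extraneous
             = 5.7 − 1.0 − 3.4 = 1.3.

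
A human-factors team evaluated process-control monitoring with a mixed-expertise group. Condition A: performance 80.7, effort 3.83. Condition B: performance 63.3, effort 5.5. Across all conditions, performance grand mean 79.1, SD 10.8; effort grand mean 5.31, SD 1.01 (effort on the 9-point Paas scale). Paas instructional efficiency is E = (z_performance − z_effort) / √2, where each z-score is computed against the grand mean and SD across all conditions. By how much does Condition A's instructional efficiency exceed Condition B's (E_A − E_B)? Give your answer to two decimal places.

2.31

Condition A: z_P = (80.7 − 79.1)/10.8 = 0.1481; z_E = (3.83 − 5.31)/1.01 = -1.4653; E_A = (0.1481 − (-1.4653))/√2 = 1.1408.
Condition B: z_P = (63.3 − 79.1)/10.8 = -1.4630; z_E = (5.5 − 5.31)/1.01 = 0.1881; E_B = (-1.4630 − 0.1881)/√2 = -1.1675.
E_A − E_B = 1.1408 − (-1.1675) = 2.3083 ≈ 2.31.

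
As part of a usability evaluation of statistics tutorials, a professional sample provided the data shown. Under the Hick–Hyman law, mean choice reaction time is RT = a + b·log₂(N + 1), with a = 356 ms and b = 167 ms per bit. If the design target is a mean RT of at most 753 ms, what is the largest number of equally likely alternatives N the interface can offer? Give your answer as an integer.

Set 356 + 167·log₂(N + 1) ≤ 753.
log₂(N + 1) ≤ (753 − 356) / 167 = 2.3772.
N + 1 ≤ 2^2.3772 = 5.1953.
N ≤ 4.1953, so the largest integer N is 4.

4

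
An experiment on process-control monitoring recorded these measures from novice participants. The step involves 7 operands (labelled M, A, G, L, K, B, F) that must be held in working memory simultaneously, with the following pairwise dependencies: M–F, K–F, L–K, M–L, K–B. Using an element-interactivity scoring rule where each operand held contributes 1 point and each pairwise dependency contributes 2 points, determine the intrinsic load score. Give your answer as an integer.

17

Count of operands held simultaneously: 7.
Count of pairwise dependencies listed: 5.
Element contribution: 7 × 1 = 7.
Interaction contribution: 5 × 2 = 10.
Intrinsic load = 7 + 10 = 17.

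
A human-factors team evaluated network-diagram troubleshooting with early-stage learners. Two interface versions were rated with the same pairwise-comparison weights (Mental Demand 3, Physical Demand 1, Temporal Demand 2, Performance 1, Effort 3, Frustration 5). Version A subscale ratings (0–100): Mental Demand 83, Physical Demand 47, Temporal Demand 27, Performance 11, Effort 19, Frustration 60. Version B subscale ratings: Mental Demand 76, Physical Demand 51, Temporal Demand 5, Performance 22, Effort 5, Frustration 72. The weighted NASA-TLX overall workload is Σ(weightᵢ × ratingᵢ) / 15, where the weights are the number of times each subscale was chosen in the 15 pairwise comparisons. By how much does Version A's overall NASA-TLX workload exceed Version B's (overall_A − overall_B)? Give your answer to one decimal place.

2.1

Version A weighted sum = 3·83 + 1·47 + 2·27 + 1·11 + 3·19 + 5·60 = 249 + 47 + 54 + 11 + 57 + 300 = 718; overall_A = 718/15 = 47.8667.
Version B weighted sum = 3·76 + 1·51 + 2·5 + 1·22 + 3·5 + 5·72 = 228 + 51 + 10 + 22 + 15 + 360 = 686; overall_B = 686/15 = 45.7333.
Difference = 47.8667 − 45.7333 = 2.1334 ≈ 2.1.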